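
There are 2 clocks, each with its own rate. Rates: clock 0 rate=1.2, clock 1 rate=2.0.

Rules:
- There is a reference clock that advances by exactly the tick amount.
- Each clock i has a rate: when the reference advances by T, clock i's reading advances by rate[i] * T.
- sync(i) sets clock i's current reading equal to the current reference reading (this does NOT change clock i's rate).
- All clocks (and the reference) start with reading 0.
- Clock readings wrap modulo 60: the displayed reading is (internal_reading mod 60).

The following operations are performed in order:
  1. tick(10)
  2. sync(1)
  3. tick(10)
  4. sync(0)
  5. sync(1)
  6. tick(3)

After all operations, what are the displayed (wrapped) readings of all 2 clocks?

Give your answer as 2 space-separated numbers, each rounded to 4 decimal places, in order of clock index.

After op 1 tick(10): ref=10.0000 raw=[12.0000 20.0000]
After op 2 sync(1): ref=10.0000 raw=[12.0000 10.0000]
After op 3 tick(10): ref=20.0000 raw=[24.0000 30.0000]
After op 4 sync(0): ref=20.0000 raw=[20.0000 30.0000]
After op 5 sync(1): ref=20.0000 raw=[20.0000 20.0000]
After op 6 tick(3): ref=23.0000 raw=[23.6000 26.0000]
Wrap final raw readings (mod 60): 23.6000 mod 60 = 23.6000; 26.0000 mod 60 = 26.0000

Answer: 23.6000 26.0000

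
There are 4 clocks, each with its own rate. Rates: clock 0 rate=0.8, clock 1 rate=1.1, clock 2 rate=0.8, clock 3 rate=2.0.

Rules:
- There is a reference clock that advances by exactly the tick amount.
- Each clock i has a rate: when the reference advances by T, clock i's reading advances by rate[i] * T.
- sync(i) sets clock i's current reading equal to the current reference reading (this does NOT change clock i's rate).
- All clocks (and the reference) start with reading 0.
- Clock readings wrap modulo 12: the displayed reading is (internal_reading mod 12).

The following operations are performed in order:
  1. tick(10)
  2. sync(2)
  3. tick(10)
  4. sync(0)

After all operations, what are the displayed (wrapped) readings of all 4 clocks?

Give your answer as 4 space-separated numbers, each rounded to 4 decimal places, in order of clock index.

After op 1 tick(10): ref=10.0000 raw=[8.0000 11.0000 8.0000 20.0000]
After op 2 sync(2): ref=10.0000 raw=[8.0000 11.0000 10.0000 20.0000]
After op 3 tick(10): ref=20.0000 raw=[16.0000 22.0000 18.0000 40.0000]
After op 4 sync(0): ref=20.0000 raw=[20.0000 22.0000 18.0000 40.0000]
Wrap final raw readings (mod 12): 20.0000 mod 12 = 8.0000; 22.0000 mod 12 = 10.0000; 18.0000 mod 12 = 6.0000; 40.0000 mod 12 = 4.0000

Answer: 8.0000 10.0000 6.0000 4.0000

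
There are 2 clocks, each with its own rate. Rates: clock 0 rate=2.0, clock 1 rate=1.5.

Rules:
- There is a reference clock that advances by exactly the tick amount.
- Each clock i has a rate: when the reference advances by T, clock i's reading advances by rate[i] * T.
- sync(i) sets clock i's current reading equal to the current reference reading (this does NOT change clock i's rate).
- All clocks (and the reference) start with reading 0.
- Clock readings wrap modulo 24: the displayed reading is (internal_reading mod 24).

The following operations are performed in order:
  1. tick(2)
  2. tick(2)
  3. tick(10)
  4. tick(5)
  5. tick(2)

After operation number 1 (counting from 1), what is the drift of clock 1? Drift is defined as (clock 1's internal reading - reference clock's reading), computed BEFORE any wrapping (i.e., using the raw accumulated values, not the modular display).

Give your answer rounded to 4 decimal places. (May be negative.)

Answer: 1.0000

Derivation:
After op 1 tick(2): ref=2.0000 raw=[4.0000 3.0000]
Drift of clock 1 after op 1: 3.0000 - 2.0000 = 1.0000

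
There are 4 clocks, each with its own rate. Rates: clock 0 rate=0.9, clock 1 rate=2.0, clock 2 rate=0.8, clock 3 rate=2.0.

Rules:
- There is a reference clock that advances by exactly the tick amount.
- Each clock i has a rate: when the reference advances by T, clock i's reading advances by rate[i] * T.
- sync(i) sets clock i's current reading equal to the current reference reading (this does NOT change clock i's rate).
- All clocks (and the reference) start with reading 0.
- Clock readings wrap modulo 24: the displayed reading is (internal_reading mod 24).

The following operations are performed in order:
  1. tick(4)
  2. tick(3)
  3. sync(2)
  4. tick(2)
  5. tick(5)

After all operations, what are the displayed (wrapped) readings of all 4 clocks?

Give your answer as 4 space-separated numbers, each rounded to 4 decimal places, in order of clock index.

After op 1 tick(4): ref=4.0000 raw=[3.6000 8.0000 3.2000 8.0000]
After op 2 tick(3): ref=7.0000 raw=[6.3000 14.0000 5.6000 14.0000]
After op 3 sync(2): ref=7.0000 raw=[6.3000 14.0000 7.0000 14.0000]
After op 4 tick(2): ref=9.0000 raw=[8.1000 18.0000 8.6000 18.0000]
After op 5 tick(5): ref=14.0000 raw=[12.6000 28.0000 12.6000 28.0000]
Wrap final raw readings (mod 24): 12.6000 mod 24 = 12.6000; 28.0000 mod 24 = 4.0000; 12.6000 mod 24 = 12.6000; 28.0000 mod 24 = 4.0000

Answer: 12.6000 4.0000 12.6000 4.0000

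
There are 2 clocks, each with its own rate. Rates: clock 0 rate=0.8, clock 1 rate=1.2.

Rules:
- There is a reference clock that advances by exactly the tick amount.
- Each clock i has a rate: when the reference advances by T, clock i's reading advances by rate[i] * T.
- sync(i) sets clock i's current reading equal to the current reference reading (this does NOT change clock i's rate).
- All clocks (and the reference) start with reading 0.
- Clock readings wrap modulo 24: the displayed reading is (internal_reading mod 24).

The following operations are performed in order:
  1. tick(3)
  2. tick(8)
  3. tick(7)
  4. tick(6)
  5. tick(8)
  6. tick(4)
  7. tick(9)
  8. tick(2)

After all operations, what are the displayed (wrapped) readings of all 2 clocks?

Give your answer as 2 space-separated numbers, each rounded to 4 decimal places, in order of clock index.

After op 1 tick(3): ref=3.0000 raw=[2.4000 3.6000]
After op 2 tick(8): ref=11.0000 raw=[8.8000 13.2000]
After op 3 tick(7): ref=18.0000 raw=[14.4000 21.6000]
After op 4 tick(6): ref=24.0000 raw=[19.2000 28.8000]
After op 5 tick(8): ref=32.0000 raw=[25.6000 38.4000]
After op 6 tick(4): ref=36.0000 raw=[28.8000 43.2000]
After op 7 tick(9): ref=45.0000 raw=[36.0000 54.0000]
After op 8 tick(2): ref=47.0000 raw=[37.6000 56.4000]
Wrap final raw readings (mod 24): 37.6000 mod 24 = 13.6000; 56.4000 mod 24 = 8.4000

Answer: 13.6000 8.4000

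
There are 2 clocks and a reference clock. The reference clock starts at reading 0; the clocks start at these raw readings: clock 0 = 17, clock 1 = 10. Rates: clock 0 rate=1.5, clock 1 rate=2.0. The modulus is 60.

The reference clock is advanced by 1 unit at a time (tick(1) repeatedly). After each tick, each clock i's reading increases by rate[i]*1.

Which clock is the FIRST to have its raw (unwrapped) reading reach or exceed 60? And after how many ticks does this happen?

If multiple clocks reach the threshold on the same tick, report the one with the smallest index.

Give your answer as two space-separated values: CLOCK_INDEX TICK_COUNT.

clock 0: start=17, rate=1.5, needs 60-17 = 43; ticks = ceil(43/1.5) = ceil(28.6667) = 29; reading at tick 29 = 17 + 1.5*29 = 60.5000
clock 1: start=10, rate=2.0, needs 60-10 = 50; ticks = ceil(50/2.0) = ceil(25.0000) = 25; reading at tick 25 = 10 + 2.0*25 = 60.0000
Minimum tick count = 25; winners = [1]; smallest index = 1

Answer: 1 25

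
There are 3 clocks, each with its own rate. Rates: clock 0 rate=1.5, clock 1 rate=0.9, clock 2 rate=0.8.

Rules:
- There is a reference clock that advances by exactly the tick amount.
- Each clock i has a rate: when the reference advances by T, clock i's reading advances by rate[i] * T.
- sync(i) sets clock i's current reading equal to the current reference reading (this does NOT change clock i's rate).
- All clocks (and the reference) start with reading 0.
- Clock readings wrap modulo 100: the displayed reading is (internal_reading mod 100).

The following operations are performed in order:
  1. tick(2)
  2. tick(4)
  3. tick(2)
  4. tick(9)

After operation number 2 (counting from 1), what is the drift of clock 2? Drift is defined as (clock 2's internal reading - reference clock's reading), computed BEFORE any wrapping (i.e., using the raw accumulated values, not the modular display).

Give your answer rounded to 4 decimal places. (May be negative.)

After op 1 tick(2): ref=2.0000 raw=[3.0000 1.8000 1.6000]
After op 2 tick(4): ref=6.0000 raw=[9.0000 5.4000 4.8000]
Drift of clock 2 after op 2: 4.8000 - 6.0000 = -1.2000

Answer: -1.2000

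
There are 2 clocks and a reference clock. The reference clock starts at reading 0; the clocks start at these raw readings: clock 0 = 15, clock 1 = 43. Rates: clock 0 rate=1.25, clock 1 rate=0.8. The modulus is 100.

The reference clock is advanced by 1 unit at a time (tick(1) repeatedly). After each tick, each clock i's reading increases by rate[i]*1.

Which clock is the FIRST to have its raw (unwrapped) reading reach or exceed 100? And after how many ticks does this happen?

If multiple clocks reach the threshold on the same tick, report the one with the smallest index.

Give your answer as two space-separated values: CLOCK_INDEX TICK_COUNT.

Answer: 0 68

Derivation:
clock 0: start=15, rate=1.25, needs 100-15 = 85; ticks = ceil(85/1.25) = ceil(68.0000) = 68; reading at tick 68 = 15 + 1.25*68 = 100.0000
clock 1: start=43, rate=0.8, needs 100-43 = 57; ticks = ceil(57/0.8) = ceil(71.2500) = 72; reading at tick 72 = 43 + 0.8*72 = 100.6000
Minimum tick count = 68; winners = [0]; smallest index = 0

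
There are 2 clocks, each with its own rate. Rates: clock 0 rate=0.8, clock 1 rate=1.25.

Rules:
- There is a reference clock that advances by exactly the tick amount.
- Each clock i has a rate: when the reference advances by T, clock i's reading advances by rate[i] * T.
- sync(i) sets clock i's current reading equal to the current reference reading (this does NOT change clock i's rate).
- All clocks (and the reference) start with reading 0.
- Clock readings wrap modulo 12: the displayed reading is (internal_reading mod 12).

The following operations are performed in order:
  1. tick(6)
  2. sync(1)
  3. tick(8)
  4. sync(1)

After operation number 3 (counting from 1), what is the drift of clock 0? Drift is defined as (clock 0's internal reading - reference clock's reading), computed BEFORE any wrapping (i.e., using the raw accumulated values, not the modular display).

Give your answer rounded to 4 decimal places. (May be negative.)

After op 1 tick(6): ref=6.0000 raw=[4.8000 7.5000]
After op 2 sync(1): ref=6.0000 raw=[4.8000 6.0000]
After op 3 tick(8): ref=14.0000 raw=[11.2000 16.0000]
Drift of clock 0 after op 3: 11.2000 - 14.0000 = -2.8000

Answer: -2.8000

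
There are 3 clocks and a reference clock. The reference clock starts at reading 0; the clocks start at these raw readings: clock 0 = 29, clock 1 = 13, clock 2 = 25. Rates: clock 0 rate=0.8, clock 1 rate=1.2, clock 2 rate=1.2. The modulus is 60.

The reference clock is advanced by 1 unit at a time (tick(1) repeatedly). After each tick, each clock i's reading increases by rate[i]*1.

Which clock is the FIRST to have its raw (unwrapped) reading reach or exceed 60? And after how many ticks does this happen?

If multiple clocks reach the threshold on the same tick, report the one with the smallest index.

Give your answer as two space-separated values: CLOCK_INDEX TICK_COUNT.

Answer: 2 30

Derivation:
clock 0: start=29, rate=0.8, needs 60-29 = 31; ticks = ceil(31/0.8) = ceil(38.7500) = 39; reading at tick 39 = 29 + 0.8*39 = 60.2000
clock 1: start=13, rate=1.2, needs 60-13 = 47; ticks = ceil(47/1.2) = ceil(39.1667) = 40; reading at tick 40 = 13 + 1.2*40 = 61.0000
clock 2: start=25, rate=1.2, needs 60-25 = 35; ticks = ceil(35/1.2) = ceil(29.1667) = 30; reading at tick 30 = 25 + 1.2*30 = 61.0000
Minimum tick count = 30; winners = [2]; smallest index = 2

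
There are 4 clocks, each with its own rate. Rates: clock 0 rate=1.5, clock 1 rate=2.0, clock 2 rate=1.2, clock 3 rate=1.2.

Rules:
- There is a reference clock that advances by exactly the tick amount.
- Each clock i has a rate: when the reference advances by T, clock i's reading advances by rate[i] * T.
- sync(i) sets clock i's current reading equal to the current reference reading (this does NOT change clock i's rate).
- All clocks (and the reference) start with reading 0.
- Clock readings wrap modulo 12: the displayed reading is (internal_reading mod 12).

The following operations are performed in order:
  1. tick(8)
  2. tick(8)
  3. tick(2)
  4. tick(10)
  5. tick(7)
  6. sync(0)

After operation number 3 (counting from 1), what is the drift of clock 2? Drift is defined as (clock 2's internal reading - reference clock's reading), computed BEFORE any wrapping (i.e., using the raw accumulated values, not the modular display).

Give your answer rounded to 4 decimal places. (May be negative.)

After op 1 tick(8): ref=8.0000 raw=[12.0000 16.0000 9.6000 9.6000]
After op 2 tick(8): ref=16.0000 raw=[24.0000 32.0000 19.2000 19.2000]
After op 3 tick(2): ref=18.0000 raw=[27.0000 36.0000 21.6000 21.6000]
Drift of clock 2 after op 3: 21.6000 - 18.0000 = 3.6000

Answer: 3.6000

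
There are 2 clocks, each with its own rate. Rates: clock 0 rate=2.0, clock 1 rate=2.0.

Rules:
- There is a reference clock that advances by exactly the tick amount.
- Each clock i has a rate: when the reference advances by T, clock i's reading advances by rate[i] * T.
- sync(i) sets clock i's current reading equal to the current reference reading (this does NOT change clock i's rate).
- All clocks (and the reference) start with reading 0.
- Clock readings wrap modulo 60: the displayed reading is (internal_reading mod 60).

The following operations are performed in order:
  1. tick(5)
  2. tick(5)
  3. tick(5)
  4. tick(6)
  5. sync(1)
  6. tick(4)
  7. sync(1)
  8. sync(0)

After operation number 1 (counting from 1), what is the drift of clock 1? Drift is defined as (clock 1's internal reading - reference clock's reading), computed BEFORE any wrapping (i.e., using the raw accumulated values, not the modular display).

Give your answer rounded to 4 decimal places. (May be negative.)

Answer: 5.0000

Derivation:
After op 1 tick(5): ref=5.0000 raw=[10.0000 10.0000]
Drift of clock 1 after op 1: 10.0000 - 5.0000 = 5.0000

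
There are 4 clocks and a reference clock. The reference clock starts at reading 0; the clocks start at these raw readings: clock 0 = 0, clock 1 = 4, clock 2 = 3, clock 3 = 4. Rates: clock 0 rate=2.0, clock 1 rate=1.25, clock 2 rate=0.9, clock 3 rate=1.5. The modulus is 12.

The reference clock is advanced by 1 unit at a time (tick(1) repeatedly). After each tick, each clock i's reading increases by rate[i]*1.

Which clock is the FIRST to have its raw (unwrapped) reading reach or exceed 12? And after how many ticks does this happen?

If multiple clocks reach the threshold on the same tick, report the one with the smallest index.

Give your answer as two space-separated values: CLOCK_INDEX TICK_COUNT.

Answer: 0 6

Derivation:
clock 0: start=0, rate=2.0, needs 12-0 = 12; ticks = ceil(12/2.0) = ceil(6.0000) = 6; reading at tick 6 = 0 + 2.0*6 = 12.0000
clock 1: start=4, rate=1.25, needs 12-4 = 8; ticks = ceil(8/1.25) = ceil(6.4000) = 7; reading at tick 7 = 4 + 1.25*7 = 12.7500
clock 2: start=3, rate=0.9, needs 12-3 = 9; ticks = ceil(9/0.9) = ceil(10.0000) = 10; reading at tick 10 = 3 + 0.9*10 = 12.0000
clock 3: start=4, rate=1.5, needs 12-4 = 8; ticks = ceil(8/1.5) = ceil(5.3333) = 6; reading at tick 6 = 4 + 1.5*6 = 13.0000
Minimum tick count = 6; winners = [0, 3]; smallest index = 0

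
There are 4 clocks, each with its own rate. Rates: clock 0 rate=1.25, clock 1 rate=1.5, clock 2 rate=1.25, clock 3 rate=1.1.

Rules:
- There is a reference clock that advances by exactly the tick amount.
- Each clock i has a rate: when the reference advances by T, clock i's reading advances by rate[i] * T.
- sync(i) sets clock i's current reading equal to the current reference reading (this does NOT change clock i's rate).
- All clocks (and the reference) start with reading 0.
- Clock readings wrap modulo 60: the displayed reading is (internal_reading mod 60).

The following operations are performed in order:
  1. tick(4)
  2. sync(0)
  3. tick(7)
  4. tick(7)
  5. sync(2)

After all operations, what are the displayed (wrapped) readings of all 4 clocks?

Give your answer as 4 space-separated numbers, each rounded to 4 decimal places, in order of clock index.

After op 1 tick(4): ref=4.0000 raw=[5.0000 6.0000 5.0000 4.4000]
After op 2 sync(0): ref=4.0000 raw=[4.0000 6.0000 5.0000 4.4000]
After op 3 tick(7): ref=11.0000 raw=[12.7500 16.5000 13.7500 12.1000]
After op 4 tick(7): ref=18.0000 raw=[21.5000 27.0000 22.5000 19.8000]
After op 5 sync(2): ref=18.0000 raw=[21.5000 27.0000 18.0000 19.8000]
Wrap final raw readings (mod 60): 21.5000 mod 60 = 21.5000; 27.0000 mod 60 = 27.0000; 18.0000 mod 60 = 18.0000; 19.8000 mod 60 = 19.8000

Answer: 21.5000 27.0000 18.0000 19.8000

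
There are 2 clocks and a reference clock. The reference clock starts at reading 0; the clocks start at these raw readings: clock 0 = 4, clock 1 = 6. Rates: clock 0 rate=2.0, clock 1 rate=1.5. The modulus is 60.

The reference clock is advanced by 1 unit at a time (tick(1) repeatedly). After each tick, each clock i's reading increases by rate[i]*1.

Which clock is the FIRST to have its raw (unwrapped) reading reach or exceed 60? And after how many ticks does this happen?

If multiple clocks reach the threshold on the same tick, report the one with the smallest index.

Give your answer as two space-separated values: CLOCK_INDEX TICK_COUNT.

Answer: 0 28

Derivation:
clock 0: start=4, rate=2.0, needs 60-4 = 56; ticks = ceil(56/2.0) = ceil(28.0000) = 28; reading at tick 28 = 4 + 2.0*28 = 60.0000
clock 1: start=6, rate=1.5, needs 60-6 = 54; ticks = ceil(54/1.5) = ceil(36.0000) = 36; reading at tick 36 = 6 + 1.5*36 = 60.0000
Minimum tick count = 28; winners = [0]; smallest index = 0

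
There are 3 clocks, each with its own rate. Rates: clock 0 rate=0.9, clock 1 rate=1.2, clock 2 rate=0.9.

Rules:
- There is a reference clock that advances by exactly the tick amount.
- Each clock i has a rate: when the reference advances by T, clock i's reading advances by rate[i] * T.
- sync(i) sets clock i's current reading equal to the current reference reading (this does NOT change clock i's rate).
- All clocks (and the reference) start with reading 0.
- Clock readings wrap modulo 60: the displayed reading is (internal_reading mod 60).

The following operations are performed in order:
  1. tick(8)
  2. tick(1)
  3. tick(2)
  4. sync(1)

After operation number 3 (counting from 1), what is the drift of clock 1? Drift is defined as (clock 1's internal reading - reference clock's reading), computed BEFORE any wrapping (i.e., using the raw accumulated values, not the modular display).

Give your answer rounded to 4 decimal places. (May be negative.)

After op 1 tick(8): ref=8.0000 raw=[7.2000 9.6000 7.2000]
After op 2 tick(1): ref=9.0000 raw=[8.1000 10.8000 8.1000]
After op 3 tick(2): ref=11.0000 raw=[9.9000 13.2000 9.9000]
Drift of clock 1 after op 3: 13.2000 - 11.0000 = 2.2000

Answer: 2.2000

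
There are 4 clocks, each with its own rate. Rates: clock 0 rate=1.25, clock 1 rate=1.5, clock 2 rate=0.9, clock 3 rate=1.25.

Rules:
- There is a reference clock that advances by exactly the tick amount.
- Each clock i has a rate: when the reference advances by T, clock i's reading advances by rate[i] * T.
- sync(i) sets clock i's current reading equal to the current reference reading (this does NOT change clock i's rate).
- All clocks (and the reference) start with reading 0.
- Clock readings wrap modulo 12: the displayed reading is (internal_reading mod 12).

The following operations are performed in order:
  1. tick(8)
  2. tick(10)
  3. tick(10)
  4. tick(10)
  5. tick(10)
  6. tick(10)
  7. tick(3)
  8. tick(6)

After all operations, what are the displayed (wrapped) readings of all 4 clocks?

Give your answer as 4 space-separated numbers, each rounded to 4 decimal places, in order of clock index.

Answer: 11.7500 4.5000 0.3000 11.7500

Derivation:
After op 1 tick(8): ref=8.0000 raw=[10.0000 12.0000 7.2000 10.0000]
After op 2 tick(10): ref=18.0000 raw=[22.5000 27.0000 16.2000 22.5000]
After op 3 tick(10): ref=28.0000 raw=[35.0000 42.0000 25.2000 35.0000]
After op 4 tick(10): ref=38.0000 raw=[47.5000 57.0000 34.2000 47.5000]
After op 5 tick(10): ref=48.0000 raw=[60.0000 72.0000 43.2000 60.0000]
After op 6 tick(10): ref=58.0000 raw=[72.5000 87.0000 52.2000 72.5000]
After op 7 tick(3): ref=61.0000 raw=[76.2500 91.5000 54.9000 76.2500]
After op 8 tick(6): ref=67.0000 raw=[83.7500 100.5000 60.3000 83.7500]
Wrap final raw readings (mod 12): 83.7500 mod 12 = 11.7500; 100.5000 mod 12 = 4.5000; 60.3000 mod 12 = 0.3000; 83.7500 mod 12 = 11.7500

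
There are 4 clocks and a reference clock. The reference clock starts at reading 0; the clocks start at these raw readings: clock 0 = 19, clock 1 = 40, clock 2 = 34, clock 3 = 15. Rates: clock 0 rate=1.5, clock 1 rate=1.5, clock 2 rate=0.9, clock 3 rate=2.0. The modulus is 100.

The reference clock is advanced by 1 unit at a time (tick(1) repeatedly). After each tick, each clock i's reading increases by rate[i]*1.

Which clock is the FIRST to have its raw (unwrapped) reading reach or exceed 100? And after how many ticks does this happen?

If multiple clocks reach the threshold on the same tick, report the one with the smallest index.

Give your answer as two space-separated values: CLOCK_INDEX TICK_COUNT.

clock 0: start=19, rate=1.5, needs 100-19 = 81; ticks = ceil(81/1.5) = ceil(54.0000) = 54; reading at tick 54 = 19 + 1.5*54 = 100.0000
clock 1: start=40, rate=1.5, needs 100-40 = 60; ticks = ceil(60/1.5) = ceil(40.0000) = 40; reading at tick 40 = 40 + 1.5*40 = 100.0000
clock 2: start=34, rate=0.9, needs 100-34 = 66; ticks = ceil(66/0.9) = ceil(73.3333) = 74; reading at tick 74 = 34 + 0.9*74 = 100.6000
clock 3: start=15, rate=2.0, needs 100-15 = 85; ticks = ceil(85/2.0) = ceil(42.5000) = 43; reading at tick 43 = 15 + 2.0*43 = 101.0000
Minimum tick count = 40; winners = [1]; smallest index = 1

Answer: 1 40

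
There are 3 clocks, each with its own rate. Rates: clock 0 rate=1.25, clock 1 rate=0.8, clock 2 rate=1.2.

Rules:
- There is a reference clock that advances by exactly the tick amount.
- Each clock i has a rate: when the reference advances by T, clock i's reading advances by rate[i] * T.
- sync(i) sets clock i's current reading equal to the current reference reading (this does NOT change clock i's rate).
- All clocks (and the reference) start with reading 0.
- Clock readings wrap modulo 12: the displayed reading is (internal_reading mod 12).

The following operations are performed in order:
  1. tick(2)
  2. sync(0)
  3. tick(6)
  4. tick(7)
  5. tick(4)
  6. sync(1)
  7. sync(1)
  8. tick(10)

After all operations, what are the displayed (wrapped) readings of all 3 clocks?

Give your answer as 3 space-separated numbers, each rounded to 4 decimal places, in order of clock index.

Answer: 11.7500 3.0000 10.8000

Derivation:
After op 1 tick(2): ref=2.0000 raw=[2.5000 1.6000 2.4000]
After op 2 sync(0): ref=2.0000 raw=[2.0000 1.6000 2.4000]
After op 3 tick(6): ref=8.0000 raw=[9.5000 6.4000 9.6000]
After op 4 tick(7): ref=15.0000 raw=[18.2500 12.0000 18.0000]
After op 5 tick(4): ref=19.0000 raw=[23.2500 15.2000 22.8000]
After op 6 sync(1): ref=19.0000 raw=[23.2500 19.0000 22.8000]
After op 7 sync(1): ref=19.0000 raw=[23.2500 19.0000 22.8000]
After op 8 tick(10): ref=29.0000 raw=[35.7500 27.0000 34.8000]
Wrap final raw readings (mod 12): 35.7500 mod 12 = 11.7500; 27.0000 mod 12 = 3.0000; 34.8000 mod 12 = 10.8000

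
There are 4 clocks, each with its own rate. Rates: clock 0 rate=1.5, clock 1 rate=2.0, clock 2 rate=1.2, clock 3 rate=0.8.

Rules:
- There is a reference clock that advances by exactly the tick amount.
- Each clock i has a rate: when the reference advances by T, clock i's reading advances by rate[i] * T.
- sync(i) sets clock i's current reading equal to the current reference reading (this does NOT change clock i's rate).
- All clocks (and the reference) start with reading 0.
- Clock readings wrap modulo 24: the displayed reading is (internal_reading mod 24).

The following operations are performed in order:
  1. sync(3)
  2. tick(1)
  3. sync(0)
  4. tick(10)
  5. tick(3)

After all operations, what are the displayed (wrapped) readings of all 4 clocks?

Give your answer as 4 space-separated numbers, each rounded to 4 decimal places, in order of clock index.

After op 1 sync(3): ref=0.0000 raw=[0.0000 0.0000 0.0000 0.0000]
After op 2 tick(1): ref=1.0000 raw=[1.5000 2.0000 1.2000 0.8000]
After op 3 sync(0): ref=1.0000 raw=[1.0000 2.0000 1.2000 0.8000]
After op 4 tick(10): ref=11.0000 raw=[16.0000 22.0000 13.2000 8.8000]
After op 5 tick(3): ref=14.0000 raw=[20.5000 28.0000 16.8000 11.2000]
Wrap final raw readings (mod 24): 20.5000 mod 24 = 20.5000; 28.0000 mod 24 = 4.0000; 16.8000 mod 24 = 16.8000; 11.2000 mod 24 = 11.2000

Answer: 20.5000 4.0000 16.8000 11.2000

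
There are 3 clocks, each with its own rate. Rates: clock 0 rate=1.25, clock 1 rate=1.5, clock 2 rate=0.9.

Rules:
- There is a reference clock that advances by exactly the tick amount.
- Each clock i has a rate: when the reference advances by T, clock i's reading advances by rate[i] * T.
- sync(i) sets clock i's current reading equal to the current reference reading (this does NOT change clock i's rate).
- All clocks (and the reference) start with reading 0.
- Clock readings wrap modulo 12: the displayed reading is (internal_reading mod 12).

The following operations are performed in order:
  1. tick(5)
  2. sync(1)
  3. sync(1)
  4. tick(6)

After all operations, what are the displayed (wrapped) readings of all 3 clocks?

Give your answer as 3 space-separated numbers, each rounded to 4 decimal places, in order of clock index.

Answer: 1.7500 2.0000 9.9000

Derivation:
After op 1 tick(5): ref=5.0000 raw=[6.2500 7.5000 4.5000]
After op 2 sync(1): ref=5.0000 raw=[6.2500 5.0000 4.5000]
After op 3 sync(1): ref=5.0000 raw=[6.2500 5.0000 4.5000]
After op 4 tick(6): ref=11.0000 raw=[13.7500 14.0000 9.9000]
Wrap final raw readings (mod 12): 13.7500 mod 12 = 1.7500; 14.0000 mod 12 = 2.0000; 9.9000 mod 12 = 9.9000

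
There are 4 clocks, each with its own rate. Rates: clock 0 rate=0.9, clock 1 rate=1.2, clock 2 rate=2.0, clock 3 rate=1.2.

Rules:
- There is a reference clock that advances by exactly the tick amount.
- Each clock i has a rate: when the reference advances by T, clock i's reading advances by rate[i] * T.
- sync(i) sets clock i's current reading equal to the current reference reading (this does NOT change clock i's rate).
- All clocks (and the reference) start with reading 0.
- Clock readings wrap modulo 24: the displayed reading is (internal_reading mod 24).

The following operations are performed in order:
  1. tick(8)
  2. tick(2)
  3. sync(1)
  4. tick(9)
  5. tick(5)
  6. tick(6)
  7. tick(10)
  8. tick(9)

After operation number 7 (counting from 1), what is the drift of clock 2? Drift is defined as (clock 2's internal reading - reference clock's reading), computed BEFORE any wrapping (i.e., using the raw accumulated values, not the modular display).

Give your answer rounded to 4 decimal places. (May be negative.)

Answer: 40.0000

Derivation:
After op 1 tick(8): ref=8.0000 raw=[7.2000 9.6000 16.0000 9.6000]
After op 2 tick(2): ref=10.0000 raw=[9.0000 12.0000 20.0000 12.0000]
After op 3 sync(1): ref=10.0000 raw=[9.0000 10.0000 20.0000 12.0000]
After op 4 tick(9): ref=19.0000 raw=[17.1000 20.8000 38.0000 22.8000]
After op 5 tick(5): ref=24.0000 raw=[21.6000 26.8000 48.0000 28.8000]
After op 6 tick(6): ref=30.0000 raw=[27.0000 34.0000 60.0000 36.0000]
After op 7 tick(10): ref=40.0000 raw=[36.0000 46.0000 80.0000 48.0000]
Drift of clock 2 after op 7: 80.0000 - 40.0000 = 40.0000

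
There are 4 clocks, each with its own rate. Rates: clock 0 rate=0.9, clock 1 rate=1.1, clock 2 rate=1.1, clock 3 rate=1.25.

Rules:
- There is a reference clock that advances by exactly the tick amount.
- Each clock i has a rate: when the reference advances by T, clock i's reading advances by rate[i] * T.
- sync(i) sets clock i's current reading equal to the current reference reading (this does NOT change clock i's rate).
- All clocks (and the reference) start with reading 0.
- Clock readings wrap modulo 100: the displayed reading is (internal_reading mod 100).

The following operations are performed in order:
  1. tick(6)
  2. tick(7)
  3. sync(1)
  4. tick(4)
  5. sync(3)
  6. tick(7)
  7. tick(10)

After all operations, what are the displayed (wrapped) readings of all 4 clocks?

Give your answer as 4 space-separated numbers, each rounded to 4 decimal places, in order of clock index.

After op 1 tick(6): ref=6.0000 raw=[5.4000 6.6000 6.6000 7.5000]
After op 2 tick(7): ref=13.0000 raw=[11.7000 14.3000 14.3000 16.2500]
After op 3 sync(1): ref=13.0000 raw=[11.7000 13.0000 14.3000 16.2500]
After op 4 tick(4): ref=17.0000 raw=[15.3000 17.4000 18.7000 21.2500]
After op 5 sync(3): ref=17.0000 raw=[15.3000 17.4000 18.7000 17.0000]
After op 6 tick(7): ref=24.0000 raw=[21.6000 25.1000 26.4000 25.7500]
After op 7 tick(10): ref=34.0000 raw=[30.6000 36.1000 37.4000 38.2500]
Wrap final raw readings (mod 100): 30.6000 mod 100 = 30.6000; 36.1000 mod 100 = 36.1000; 37.4000 mod 100 = 37.4000; 38.2500 mod 100 = 38.2500

Answer: 30.6000 36.1000 37.4000 38.2500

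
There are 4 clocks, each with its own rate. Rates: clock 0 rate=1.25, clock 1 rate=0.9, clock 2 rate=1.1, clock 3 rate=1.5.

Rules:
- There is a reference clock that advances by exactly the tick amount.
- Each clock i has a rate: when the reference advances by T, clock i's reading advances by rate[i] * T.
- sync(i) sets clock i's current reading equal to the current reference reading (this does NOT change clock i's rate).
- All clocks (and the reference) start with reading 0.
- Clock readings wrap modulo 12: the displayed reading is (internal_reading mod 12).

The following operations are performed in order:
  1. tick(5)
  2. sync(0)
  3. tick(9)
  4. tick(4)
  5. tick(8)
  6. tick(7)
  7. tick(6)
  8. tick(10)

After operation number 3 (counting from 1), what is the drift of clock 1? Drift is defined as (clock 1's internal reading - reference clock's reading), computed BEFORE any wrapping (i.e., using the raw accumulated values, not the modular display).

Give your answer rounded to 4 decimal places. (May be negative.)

Answer: -1.4000

Derivation:
After op 1 tick(5): ref=5.0000 raw=[6.2500 4.5000 5.5000 7.5000]
After op 2 sync(0): ref=5.0000 raw=[5.0000 4.5000 5.5000 7.5000]
After op 3 tick(9): ref=14.0000 raw=[16.2500 12.6000 15.4000 21.0000]
Drift of clock 1 after op 3: 12.6000 - 14.0000 = -1.4000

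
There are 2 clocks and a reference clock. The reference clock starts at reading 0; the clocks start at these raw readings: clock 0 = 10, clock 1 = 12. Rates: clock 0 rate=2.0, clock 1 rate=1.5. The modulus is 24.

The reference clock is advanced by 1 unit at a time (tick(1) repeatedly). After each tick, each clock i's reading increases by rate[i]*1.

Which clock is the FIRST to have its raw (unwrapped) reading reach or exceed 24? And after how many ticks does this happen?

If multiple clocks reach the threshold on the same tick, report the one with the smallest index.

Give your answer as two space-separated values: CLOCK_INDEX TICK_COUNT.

Answer: 0 7

Derivation:
clock 0: start=10, rate=2.0, needs 24-10 = 14; ticks = ceil(14/2.0) = ceil(7.0000) = 7; reading at tick 7 = 10 + 2.0*7 = 24.0000
clock 1: start=12, rate=1.5, needs 24-12 = 12; ticks = ceil(12/1.5) = ceil(8.0000) = 8; reading at tick 8 = 12 + 1.5*8 = 24.0000
Minimum tick count = 7; winners = [0]; smallest index = 0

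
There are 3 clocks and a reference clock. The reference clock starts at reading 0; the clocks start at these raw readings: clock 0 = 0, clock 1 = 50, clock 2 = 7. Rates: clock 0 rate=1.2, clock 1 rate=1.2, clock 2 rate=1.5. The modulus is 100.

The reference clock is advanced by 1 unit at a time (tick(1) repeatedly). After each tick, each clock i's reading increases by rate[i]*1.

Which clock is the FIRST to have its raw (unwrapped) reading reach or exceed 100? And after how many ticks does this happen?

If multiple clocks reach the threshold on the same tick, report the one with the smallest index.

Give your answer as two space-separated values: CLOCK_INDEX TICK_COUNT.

clock 0: start=0, rate=1.2, needs 100-0 = 100; ticks = ceil(100/1.2) = ceil(83.3333) = 84; reading at tick 84 = 0 + 1.2*84 = 100.8000
clock 1: start=50, rate=1.2, needs 100-50 = 50; ticks = ceil(50/1.2) = ceil(41.6667) = 42; reading at tick 42 = 50 + 1.2*42 = 100.4000
clock 2: start=7, rate=1.5, needs 100-7 = 93; ticks = ceil(93/1.5) = ceil(62.0000) = 62; reading at tick 62 = 7 + 1.5*62 = 100.0000
Minimum tick count = 42; winners = [1]; smallest index = 1

Answer: 1 42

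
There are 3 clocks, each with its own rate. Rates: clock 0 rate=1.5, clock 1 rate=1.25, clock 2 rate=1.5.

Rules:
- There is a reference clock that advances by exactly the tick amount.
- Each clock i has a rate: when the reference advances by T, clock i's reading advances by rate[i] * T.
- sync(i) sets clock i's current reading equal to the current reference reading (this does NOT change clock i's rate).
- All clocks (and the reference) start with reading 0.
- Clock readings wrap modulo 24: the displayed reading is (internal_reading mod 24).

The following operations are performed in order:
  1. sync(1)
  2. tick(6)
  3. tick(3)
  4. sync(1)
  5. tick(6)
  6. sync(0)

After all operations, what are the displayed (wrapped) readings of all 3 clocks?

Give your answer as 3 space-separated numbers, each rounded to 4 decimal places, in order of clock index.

Answer: 15.0000 16.5000 22.5000

Derivation:
After op 1 sync(1): ref=0.0000 raw=[0.0000 0.0000 0.0000]
After op 2 tick(6): ref=6.0000 raw=[9.0000 7.5000 9.0000]
After op 3 tick(3): ref=9.0000 raw=[13.5000 11.2500 13.5000]
After op 4 sync(1): ref=9.0000 raw=[13.5000 9.0000 13.5000]
After op 5 tick(6): ref=15.0000 raw=[22.5000 16.5000 22.5000]
After op 6 sync(0): ref=15.0000 raw=[15.0000 16.5000 22.5000]
Wrap final raw readings (mod 24): 15.0000 mod 24 = 15.0000; 16.5000 mod 24 = 16.5000; 22.5000 mod 24 = 22.5000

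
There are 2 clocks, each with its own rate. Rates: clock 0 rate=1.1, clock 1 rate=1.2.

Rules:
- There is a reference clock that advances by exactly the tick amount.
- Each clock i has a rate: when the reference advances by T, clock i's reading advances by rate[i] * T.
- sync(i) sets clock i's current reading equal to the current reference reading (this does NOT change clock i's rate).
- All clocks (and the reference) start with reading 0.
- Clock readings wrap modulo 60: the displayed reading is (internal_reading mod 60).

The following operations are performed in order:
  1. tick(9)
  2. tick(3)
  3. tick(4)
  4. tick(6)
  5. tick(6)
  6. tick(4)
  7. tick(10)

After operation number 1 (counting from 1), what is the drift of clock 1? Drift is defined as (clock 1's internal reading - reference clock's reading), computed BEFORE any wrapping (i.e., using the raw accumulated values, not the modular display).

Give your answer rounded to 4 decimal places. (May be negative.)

After op 1 tick(9): ref=9.0000 raw=[9.9000 10.8000]
Drift of clock 1 after op 1: 10.8000 - 9.0000 = 1.8000

Answer: 1.8000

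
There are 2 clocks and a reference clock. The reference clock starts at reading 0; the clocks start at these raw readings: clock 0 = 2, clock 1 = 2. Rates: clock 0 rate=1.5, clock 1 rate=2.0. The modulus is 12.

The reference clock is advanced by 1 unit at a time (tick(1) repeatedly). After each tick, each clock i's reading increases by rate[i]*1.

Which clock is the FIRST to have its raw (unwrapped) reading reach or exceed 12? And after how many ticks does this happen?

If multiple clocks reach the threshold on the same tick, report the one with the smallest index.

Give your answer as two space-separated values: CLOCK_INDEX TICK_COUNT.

clock 0: start=2, rate=1.5, needs 12-2 = 10; ticks = ceil(10/1.5) = ceil(6.6667) = 7; reading at tick 7 = 2 + 1.5*7 = 12.5000
clock 1: start=2, rate=2.0, needs 12-2 = 10; ticks = ceil(10/2.0) = ceil(5.0000) = 5; reading at tick 5 = 2 + 2.0*5 = 12.0000
Minimum tick count = 5; winners = [1]; smallest index = 1

Answer: 1 5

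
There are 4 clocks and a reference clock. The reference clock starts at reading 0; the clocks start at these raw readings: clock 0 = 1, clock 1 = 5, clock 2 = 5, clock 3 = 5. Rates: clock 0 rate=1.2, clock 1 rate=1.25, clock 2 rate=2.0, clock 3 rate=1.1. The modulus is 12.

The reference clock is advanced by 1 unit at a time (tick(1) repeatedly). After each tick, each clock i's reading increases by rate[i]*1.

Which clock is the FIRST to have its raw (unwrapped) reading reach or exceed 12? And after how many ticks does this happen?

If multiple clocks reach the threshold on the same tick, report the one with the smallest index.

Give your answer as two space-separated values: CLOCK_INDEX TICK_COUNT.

clock 0: start=1, rate=1.2, needs 12-1 = 11; ticks = ceil(11/1.2) = ceil(9.1667) = 10; reading at tick 10 = 1 + 1.2*10 = 13.0000
clock 1: start=5, rate=1.25, needs 12-5 = 7; ticks = ceil(7/1.25) = ceil(5.6000) = 6; reading at tick 6 = 5 + 1.25*6 = 12.5000
clock 2: start=5, rate=2.0, needs 12-5 = 7; ticks = ceil(7/2.0) = ceil(3.5000) = 4; reading at tick 4 = 5 + 2.0*4 = 13.0000
clock 3: start=5, rate=1.1, needs 12-5 = 7; ticks = ceil(7/1.1) = ceil(6.3636) = 7; reading at tick 7 = 5 + 1.1*7 = 12.7000
Minimum tick count = 4; winners = [2]; smallest index = 2

Answer: 2 4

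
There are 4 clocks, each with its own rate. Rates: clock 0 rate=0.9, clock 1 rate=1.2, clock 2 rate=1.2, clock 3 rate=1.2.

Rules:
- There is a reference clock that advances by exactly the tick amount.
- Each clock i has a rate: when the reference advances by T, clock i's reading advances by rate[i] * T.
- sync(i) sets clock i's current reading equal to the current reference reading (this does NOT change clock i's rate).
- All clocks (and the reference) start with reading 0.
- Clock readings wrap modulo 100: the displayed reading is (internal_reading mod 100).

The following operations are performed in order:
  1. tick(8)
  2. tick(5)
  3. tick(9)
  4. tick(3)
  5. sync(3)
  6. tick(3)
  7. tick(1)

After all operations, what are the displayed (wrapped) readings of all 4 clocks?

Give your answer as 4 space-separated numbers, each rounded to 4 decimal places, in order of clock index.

Answer: 26.1000 34.8000 34.8000 29.8000

Derivation:
After op 1 tick(8): ref=8.0000 raw=[7.2000 9.6000 9.6000 9.6000]
After op 2 tick(5): ref=13.0000 raw=[11.7000 15.6000 15.6000 15.6000]
After op 3 tick(9): ref=22.0000 raw=[19.8000 26.4000 26.4000 26.4000]
After op 4 tick(3): ref=25.0000 raw=[22.5000 30.0000 30.0000 30.0000]
After op 5 sync(3): ref=25.0000 raw=[22.5000 30.0000 30.0000 25.0000]
After op 6 tick(3): ref=28.0000 raw=[25.2000 33.6000 33.6000 28.6000]
After op 7 tick(1): ref=29.0000 raw=[26.1000 34.8000 34.8000 29.8000]
Wrap final raw readings (mod 100): 26.1000 mod 100 = 26.1000; 34.8000 mod 100 = 34.8000; 34.8000 mod 100 = 34.8000; 29.8000 mod 100 = 29.8000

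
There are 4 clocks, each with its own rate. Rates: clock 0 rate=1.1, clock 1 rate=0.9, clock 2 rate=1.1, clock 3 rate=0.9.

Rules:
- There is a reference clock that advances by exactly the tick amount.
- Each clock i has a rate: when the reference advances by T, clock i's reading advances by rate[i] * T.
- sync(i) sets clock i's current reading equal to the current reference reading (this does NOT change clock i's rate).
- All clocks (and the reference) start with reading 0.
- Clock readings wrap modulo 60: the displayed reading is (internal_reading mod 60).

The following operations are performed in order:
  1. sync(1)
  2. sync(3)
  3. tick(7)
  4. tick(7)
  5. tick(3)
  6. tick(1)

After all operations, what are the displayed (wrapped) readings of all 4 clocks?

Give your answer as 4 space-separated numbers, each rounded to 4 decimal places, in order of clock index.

After op 1 sync(1): ref=0.0000 raw=[0.0000 0.0000 0.0000 0.0000]
After op 2 sync(3): ref=0.0000 raw=[0.0000 0.0000 0.0000 0.0000]
After op 3 tick(7): ref=7.0000 raw=[7.7000 6.3000 7.7000 6.3000]
After op 4 tick(7): ref=14.0000 raw=[15.4000 12.6000 15.4000 12.6000]
After op 5 tick(3): ref=17.0000 raw=[18.7000 15.3000 18.7000 15.3000]
After op 6 tick(1): ref=18.0000 raw=[19.8000 16.2000 19.8000 16.2000]
Wrap final raw readings (mod 60): 19.8000 mod 60 = 19.8000; 16.2000 mod 60 = 16.2000; 19.8000 mod 60 = 19.8000; 16.2000 mod 60 = 16.2000

Answer: 19.8000 16.2000 19.8000 16.2000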